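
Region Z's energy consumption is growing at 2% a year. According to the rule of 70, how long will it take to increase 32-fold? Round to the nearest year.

Doubling time ≈ 70/2 = 35.00 years.
Getting to 32× needs 5 doublings: 5 × 35.00 ≈ 175 years.

≈ 175 years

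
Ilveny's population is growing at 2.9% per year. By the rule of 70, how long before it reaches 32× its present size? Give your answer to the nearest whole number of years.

Doubling time ≈ 70/2.9 = 24.14 years.
Getting to 32× needs 5 doublings: 5 × 24.14 ≈ 121 years.

≈ 121 years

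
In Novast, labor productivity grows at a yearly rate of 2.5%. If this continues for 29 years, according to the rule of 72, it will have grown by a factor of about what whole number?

approximately 2 times

Doubling time ≈ 72/2.5 = 28.80 years.
29/28.80 ≈ 1 doubling, so about 2^1 = 2×.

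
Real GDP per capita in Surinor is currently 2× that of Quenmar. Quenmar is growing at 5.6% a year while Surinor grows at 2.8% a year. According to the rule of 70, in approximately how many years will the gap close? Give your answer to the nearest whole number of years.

roughly 25 years

The growth-rate gap is 5.6% − 2.8% = 2.8 percentage points.
So the ratio between them halves every 70/2.8 ≈ 25.00 years.
A 2× gap closes after 1 halving: 1 × 25.00 ≈ 25 years.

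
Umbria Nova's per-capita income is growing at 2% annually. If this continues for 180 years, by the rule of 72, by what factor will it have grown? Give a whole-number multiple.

Doubling time ≈ 72/2 = 36.00 years.
180/36.00 ≈ 5 doublings, so about 2^5 = 32×.

around 32 times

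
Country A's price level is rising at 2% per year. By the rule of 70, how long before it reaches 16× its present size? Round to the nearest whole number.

One doubling takes 70/2 = 35.00 years.
16 = 2^4, so 4 doublings → 140 years.

≈ 140 years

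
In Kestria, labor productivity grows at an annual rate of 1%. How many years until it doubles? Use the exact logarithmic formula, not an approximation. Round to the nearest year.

70 years

t = ln(2) / ln(1 + 0.01) = 0.6931 / 0.009950 ≈ 69.66.
≈ 70 years.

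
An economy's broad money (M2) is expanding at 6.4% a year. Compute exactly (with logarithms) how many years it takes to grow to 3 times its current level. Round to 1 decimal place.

t = ln(3) / ln(1 + 0.064) = 1.0986 / 0.062035 ≈ 17.71.

17.7 years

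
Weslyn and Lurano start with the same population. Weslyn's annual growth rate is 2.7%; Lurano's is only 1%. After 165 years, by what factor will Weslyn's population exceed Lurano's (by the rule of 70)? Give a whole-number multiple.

around 16 times

Only the 1.7-point difference matters.
70/1.7 ≈ 41.18 years per doubling of the ratio; 165 years gives 4.01 doublings, so ≈ 16×.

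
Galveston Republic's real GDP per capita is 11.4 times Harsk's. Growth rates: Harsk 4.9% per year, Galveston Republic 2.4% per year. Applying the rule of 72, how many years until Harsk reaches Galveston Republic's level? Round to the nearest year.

about 101 years

What matters is the difference: 2.5 pp.
Rule of 72 on the gap: the ratio halves every 72/2.5 ≈ 28.80 years.
An 11.4 times gap takes log₂(11.4) ≈ 3.51 halvings to close: 3.51 × 28.80 ≈ 101 years.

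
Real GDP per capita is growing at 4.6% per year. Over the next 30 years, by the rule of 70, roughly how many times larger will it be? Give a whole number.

70/4.6 ≈ 15.22 years per doubling.
30 years fits 2 doublings: 2^2 = 4.

4 times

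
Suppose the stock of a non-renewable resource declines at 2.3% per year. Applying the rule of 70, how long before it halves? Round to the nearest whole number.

Halving time ≈ 70 / 2.3 = 30.43 → 30 years.

30 years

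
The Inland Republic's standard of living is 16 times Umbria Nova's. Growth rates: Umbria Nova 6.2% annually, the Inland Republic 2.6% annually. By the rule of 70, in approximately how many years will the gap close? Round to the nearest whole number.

78 years

The growth-rate gap is 6.2% − 2.6% = 3.6 percentage points.
So the ratio between them halves every 70/3.6 ≈ 19.44 years.
A 16 times gap closes after 4 halvings: 4 × 19.44 ≈ 78 years.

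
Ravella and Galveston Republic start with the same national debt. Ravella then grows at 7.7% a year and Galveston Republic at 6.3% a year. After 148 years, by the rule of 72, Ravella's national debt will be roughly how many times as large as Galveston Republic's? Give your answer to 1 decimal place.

around 7.4 times

Ravella pulls ahead at 1.4 pp per year, so the ratio doubles every 72/1.4 ≈ 51.43 years.
In 148 years that's 2.88 doublings: 2^2.88 ≈ 7.4.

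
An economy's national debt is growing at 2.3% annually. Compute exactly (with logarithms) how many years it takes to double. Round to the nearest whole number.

30 years

t = ln(2) / ln(1 + 0.023) = 0.6931 / 0.022739 ≈ 30.48.
≈ 30 years.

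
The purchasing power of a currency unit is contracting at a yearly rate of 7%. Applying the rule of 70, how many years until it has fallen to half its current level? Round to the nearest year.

Falling at 7%, it halves about every 70/7 = 10.00 years.

approximately 10 years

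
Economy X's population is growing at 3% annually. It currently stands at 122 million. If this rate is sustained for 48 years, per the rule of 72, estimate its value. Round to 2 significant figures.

Doubling time ≈ 72/3 = 24.00 years.
48 years is 48/24.00 ≈ 2.00 doublings, a factor of 2^2.00 ≈ 4.00.
122 × 4.00 ≈ 490 million.

around 490 million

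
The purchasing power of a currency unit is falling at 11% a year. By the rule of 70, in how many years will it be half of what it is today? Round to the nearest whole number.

about 6 years

Halving time ≈ 70 / 11 = 6.36 → 6 years.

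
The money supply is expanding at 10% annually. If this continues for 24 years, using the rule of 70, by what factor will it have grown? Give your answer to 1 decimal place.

Doubling time ≈ 70/10 = 7.00 years.
24 years / 7.00 ≈ 3.43 doublings → factor 2^3.43 ≈ 10.8.

10.8 times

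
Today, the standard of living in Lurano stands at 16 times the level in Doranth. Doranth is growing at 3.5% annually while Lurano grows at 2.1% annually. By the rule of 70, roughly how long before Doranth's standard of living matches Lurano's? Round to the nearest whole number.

around 200 years

Doranth gains on Lurano at 3.5% − 2.1% = 1.4 points a year.
At that relative rate the gap halves every 70/1.4 ≈ 50.00 years.
A 16 times gap closes after 4 halvings: 4 × 50.00 ≈ 200 years.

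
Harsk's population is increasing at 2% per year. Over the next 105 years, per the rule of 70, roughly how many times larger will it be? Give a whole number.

approximately 8 times

70/2 ≈ 35.00 years per doubling.
105 years fits 3 doublings: 2^3 = 8.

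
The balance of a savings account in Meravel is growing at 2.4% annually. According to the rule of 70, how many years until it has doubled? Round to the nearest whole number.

29 years

At 2.4%, doubling takes about 70/2.4 = 29.17 years.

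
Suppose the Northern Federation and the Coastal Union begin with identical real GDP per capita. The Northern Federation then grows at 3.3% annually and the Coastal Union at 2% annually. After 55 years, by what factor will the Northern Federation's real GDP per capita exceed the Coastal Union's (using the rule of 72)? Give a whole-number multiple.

about 2 times

Rate gap = 3.3% − 2% = 1.3 points.
The ratio doubles every 72/1.3 ≈ 55.38 years.
55/55.38 ≈ 0.99 doublings → ratio ≈ 2^0.99 ≈ 2.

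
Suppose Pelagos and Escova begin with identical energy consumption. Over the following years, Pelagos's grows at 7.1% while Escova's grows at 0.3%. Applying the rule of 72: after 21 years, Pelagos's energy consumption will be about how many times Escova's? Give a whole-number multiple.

Pelagos pulls ahead at 6.8 pp per year, so the ratio doubles every 72/6.8 ≈ 10.59 years.
In 21 years that's 1.98 doublings: 2^1.98 ≈ 4.

around 4 times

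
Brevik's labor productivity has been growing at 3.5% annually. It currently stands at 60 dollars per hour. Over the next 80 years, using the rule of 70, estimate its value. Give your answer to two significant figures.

It doubles every 70/3.5 ≈ 20.00 years, so 80 years is 4.00 doublings.
2^4.00 ≈ 16.00; 60 × 16.00 ≈ 960 dollars per hour.

around 960 dollars per hour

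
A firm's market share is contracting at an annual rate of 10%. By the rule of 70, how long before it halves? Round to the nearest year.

about 7 years

Halving time ≈ 70 / 10 = 7.00 → 7 years.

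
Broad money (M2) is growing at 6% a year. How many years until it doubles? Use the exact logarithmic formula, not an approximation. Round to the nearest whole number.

12 years

t = ln(2) / ln(1 + 0.06) = 0.6931 / 0.058269 ≈ 11.89.
≈ 12 years.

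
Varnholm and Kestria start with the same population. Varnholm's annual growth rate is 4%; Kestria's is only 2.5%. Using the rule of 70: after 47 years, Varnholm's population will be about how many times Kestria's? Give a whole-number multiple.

Rate gap = 4% − 2.5% = 1.5 points.
The ratio doubles every 70/1.5 ≈ 46.67 years.
47/46.67 ≈ 1.01 doublings → ratio ≈ 2^1.01 ≈ 2.

about 2 times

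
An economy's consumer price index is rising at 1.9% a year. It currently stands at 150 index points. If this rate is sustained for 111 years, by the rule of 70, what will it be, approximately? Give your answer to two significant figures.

approximately 1200 index points

It doubles every 70/1.9 ≈ 36.84 years, so 111 years is 3.01 doublings.
2^3.01 ≈ 8.06; 150 × 8.06 ≈ 1200 index points.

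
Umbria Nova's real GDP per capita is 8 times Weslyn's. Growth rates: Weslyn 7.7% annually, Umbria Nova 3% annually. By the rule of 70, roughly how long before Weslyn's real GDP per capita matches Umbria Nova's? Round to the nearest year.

What matters is the difference: 4.7 pp.
Rule of 70 on the gap: the ratio halves every 70/4.7 ≈ 14.89 years.
An 8 times gap closes after 3 halvings: 3 × 14.89 ≈ 45 years.

approximately 45 years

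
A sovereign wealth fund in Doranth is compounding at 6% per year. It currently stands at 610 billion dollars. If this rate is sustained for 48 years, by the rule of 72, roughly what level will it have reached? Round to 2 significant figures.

Doubling time ≈ 72/6 = 12.00 years.
48 years is 48/12.00 ≈ 4.00 doublings, a factor of 2^4.00 ≈ 16.00.
610 × 16.00 ≈ 9800 billion dollars.

about 9800 billion dollars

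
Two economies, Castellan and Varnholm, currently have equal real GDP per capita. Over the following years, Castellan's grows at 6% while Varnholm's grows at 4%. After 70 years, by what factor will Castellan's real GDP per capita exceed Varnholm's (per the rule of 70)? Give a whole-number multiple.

Only the 2-point difference matters.
70/2 ≈ 35.00 years per doubling of the ratio; 70 years gives 2.00 doublings, so ≈ 4×.

≈ 4 times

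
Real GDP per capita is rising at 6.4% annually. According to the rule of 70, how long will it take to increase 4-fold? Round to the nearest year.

At 6.4% it doubles every 70/6.4 ≈ 10.94 years.
4× is 2 doublings, so 2 × 10.94 ≈ 22 years.

22 years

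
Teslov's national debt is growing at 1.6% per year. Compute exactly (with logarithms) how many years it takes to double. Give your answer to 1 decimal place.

43.7 years

t = ln(2) / ln(1 + 0.016) = 0.6931 / 0.015873 ≈ 43.67.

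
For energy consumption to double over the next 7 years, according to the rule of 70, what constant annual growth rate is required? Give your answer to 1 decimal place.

10.0%

70 / 7 ≈ 10.00, so about 10.0% a year.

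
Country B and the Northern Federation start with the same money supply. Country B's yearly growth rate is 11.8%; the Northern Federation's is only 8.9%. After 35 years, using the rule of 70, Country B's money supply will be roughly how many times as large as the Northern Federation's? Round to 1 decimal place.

around 2.7 times

Rate gap = 11.8% − 8.9% = 2.9 points.
The ratio doubles every 70/2.9 ≈ 24.14 years.
35/24.14 ≈ 1.45 doublings → ratio ≈ 2^1.45 ≈ 2.7.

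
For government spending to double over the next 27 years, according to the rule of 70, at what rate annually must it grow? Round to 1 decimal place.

70 / 27 ≈ 2.59, so about 2.6% annually.

2.6%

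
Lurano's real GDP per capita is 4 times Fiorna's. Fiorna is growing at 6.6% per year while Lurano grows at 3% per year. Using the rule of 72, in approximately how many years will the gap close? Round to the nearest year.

≈ 40 years

The growth-rate gap is 6.6% − 3% = 3.6 percentage points.
So the ratio between them halves every 72/3.6 ≈ 20.00 years.
A 4 times gap closes after 2 halvings: 2 × 20.00 ≈ 40 years.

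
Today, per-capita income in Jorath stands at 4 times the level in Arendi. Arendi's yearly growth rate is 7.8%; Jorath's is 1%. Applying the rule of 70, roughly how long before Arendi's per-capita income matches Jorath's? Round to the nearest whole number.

about 21 years

Arendi gains on Jorath at 7.8% − 1% = 6.8 points a year.
At that relative rate the gap halves every 70/6.8 ≈ 10.29 years.
A 4 times gap closes after 2 halvings: 2 × 10.29 ≈ 21 years.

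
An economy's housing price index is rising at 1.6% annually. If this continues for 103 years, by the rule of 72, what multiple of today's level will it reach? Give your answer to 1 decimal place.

Doubling time ≈ 72/1.6 = 45.00 years.
103 years / 45.00 ≈ 2.29 doublings → factor 2^2.29 ≈ 4.9.

4.9 times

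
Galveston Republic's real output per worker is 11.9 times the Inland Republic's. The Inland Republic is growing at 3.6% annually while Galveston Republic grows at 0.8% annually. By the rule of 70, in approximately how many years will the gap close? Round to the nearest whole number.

What matters is the difference: 2.8 pp.
Rule of 70 on the gap: the ratio halves every 70/2.8 ≈ 25.00 years.
An 11.9 times gap takes log₂(11.9) ≈ 3.57 halvings to close: 3.57 × 25.00 ≈ 89 years.

approximately 89 years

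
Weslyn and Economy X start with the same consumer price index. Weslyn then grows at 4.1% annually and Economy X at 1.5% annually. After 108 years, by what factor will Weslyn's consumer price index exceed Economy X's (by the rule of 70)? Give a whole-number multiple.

Only the 2.6-point difference matters.
70/2.6 ≈ 26.92 years per doubling of the ratio; 108 years gives 4.01 doublings, so ≈ 16×.

about 16 times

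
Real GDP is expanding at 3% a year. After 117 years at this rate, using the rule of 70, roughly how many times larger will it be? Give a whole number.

70/3 ≈ 23.33 years per doubling.
117 years fits 5 doublings: 2^5 = 32.

approximately 32 times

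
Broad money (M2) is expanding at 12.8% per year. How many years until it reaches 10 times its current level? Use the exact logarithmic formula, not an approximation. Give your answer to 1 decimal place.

t = ln(10) / ln(1 + 0.128) = 2.3026 / 0.120446 ≈ 19.12.

19.1 years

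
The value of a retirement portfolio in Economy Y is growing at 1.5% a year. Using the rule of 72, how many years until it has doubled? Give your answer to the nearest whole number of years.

72/1.5 ≈ 48.00, so it doubles roughly every 48 years.

roughly 48 years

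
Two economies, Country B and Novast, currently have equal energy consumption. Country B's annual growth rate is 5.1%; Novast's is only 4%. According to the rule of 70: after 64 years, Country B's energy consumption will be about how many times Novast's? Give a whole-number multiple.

Rate gap = 5.1% − 4% = 1.1 points.
The ratio doubles every 70/1.1 ≈ 63.64 years.
64/63.64 ≈ 1.01 doublings → ratio ≈ 2^1.01 ≈ 2.

about 2 times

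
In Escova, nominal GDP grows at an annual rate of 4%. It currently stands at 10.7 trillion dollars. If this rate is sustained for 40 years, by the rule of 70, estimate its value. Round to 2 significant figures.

It doubles every 70/4 ≈ 17.50 years, so 40 years is 2.29 doublings.
2^2.29 ≈ 4.89; 10.7 × 4.89 ≈ 52 trillion dollars.

≈ 52 trillion dollars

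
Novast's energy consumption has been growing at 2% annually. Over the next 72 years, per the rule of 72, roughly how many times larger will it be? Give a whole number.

At 2% one doubling takes ≈ 36.00 years; 72 years is 2 of them, so ×4.

around 4 times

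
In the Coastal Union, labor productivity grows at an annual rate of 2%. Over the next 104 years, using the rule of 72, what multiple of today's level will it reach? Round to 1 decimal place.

7.4 times

Doubles every ≈ 36.00 years (72/2).
104 years is 2.89 doublings; 2^2.89 ≈ 7.4×.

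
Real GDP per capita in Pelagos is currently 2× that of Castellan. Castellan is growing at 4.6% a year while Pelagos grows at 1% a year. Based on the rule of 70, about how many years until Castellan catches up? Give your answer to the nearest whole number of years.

roughly 19 years

What matters is the difference: 3.6 pp.
Rule of 70 on the gap: the ratio halves every 70/3.6 ≈ 19.44 years.
A 2× gap closes after 1 halving: 1 × 19.44 ≈ 19 years.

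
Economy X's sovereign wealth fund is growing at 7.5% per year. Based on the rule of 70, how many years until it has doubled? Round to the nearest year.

70/7.5 ≈ 9.33, so it doubles roughly every 9 years.

around 9 years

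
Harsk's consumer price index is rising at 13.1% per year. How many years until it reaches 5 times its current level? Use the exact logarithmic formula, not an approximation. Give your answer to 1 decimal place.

13.1 years

t = ln(5) / ln(1 + 0.131) = 1.6094 / 0.123102 ≈ 13.07.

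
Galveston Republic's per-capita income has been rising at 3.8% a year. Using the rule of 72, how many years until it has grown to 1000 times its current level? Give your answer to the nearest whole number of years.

One doubling takes 72/3.8 = 18.95 years.
1000× is log₂ 1000 ≈ 9.97 doublings, so ≈ 9.97 × 18.95 = 189 years.

approximately 189 years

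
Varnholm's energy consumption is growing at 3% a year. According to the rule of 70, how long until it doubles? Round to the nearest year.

Doubling time ≈ 70 / 3 = 23.33 years.

≈ 23 years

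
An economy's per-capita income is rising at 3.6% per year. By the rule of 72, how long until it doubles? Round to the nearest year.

At 3.6%, doubling takes about 72/3.6 = 20.00 years.

about 20 years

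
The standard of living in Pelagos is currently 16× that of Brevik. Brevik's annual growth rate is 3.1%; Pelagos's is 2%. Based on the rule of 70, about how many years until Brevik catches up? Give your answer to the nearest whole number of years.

Brevik gains on Pelagos at 3.1% − 2% = 1.1 points a year.
At that relative rate the gap halves every 70/1.1 ≈ 63.64 years.
A 16× gap closes after 4 halvings: 4 × 63.64 ≈ 255 years.

roughly 255 years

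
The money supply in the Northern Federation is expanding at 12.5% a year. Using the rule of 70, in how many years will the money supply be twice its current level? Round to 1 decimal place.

Doubling time ≈ 70 / 12.5 = 5.60 years.

roughly 5.6 years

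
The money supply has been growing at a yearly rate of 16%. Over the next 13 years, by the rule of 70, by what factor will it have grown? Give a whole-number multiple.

Doubling time ≈ 70/16 = 4.38 years.
13/4.38 ≈ 3 doublings, so about 2^3 = 8×.

roughly 8 times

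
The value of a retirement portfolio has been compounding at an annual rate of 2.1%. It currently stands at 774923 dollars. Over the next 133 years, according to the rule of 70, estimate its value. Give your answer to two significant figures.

12000000 dollars

Doubling time ≈ 70/2.1 = 33.33 years.
133 years is 133/33.33 ≈ 3.99 doublings, a factor of 2^3.99 ≈ 15.89.
774923 × 15.89 ≈ 12000000 dollars.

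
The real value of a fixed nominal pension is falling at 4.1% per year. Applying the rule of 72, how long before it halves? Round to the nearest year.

Halving time ≈ 72 / 4.1 = 17.56 → 18 years.

around 18 years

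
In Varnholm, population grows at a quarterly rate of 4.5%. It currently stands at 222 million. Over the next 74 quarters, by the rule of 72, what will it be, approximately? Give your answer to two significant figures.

Doubling time ≈ 72/4.5 = 16.00 quarters.
74 quarters is 74/16.00 ≈ 4.63 doublings, a factor of 2^4.63 ≈ 24.76.
222 × 24.76 ≈ 5500 million.

around 5500 million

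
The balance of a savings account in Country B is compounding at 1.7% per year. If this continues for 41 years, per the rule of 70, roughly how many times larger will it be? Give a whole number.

70/1.7 ≈ 41.18 years per doubling.
41 years fits 1 doubling: 2^1 = 2.

≈ 2 times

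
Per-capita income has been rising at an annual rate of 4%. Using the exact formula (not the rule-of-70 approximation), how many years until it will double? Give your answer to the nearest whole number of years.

t = ln(2) / ln(1 + 0.04) = 0.6931 / 0.039221 ≈ 17.67.
≈ 18 years.

18 years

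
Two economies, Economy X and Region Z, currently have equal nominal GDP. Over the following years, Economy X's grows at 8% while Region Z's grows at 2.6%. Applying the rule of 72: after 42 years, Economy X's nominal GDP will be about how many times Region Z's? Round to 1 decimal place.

8.9 times

Rate gap = 8% − 2.6% = 5.4 points.
The ratio doubles every 72/5.4 ≈ 13.33 years.
42/13.33 ≈ 3.15 doublings → ratio ≈ 2^3.15 ≈ 8.9.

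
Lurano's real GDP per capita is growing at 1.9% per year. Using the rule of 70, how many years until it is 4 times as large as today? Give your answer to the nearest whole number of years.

At 1.9% it doubles every 70/1.9 ≈ 36.84 years.
4× is 2 doublings, so 2 × 36.84 ≈ 74 years.

approximately 74 years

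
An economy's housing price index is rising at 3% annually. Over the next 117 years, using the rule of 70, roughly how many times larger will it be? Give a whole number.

about 32 times

At 3% one doubling takes ≈ 23.33 years; 117 years is 5 of them, so ×32.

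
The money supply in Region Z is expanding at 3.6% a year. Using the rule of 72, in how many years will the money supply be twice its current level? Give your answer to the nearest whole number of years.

Doubling time ≈ 72 / 3.6 = 20.00 years.

roughly 20 years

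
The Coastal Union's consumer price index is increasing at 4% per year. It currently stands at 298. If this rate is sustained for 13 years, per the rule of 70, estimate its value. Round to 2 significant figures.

Doubling time ≈ 70/4 = 17.50 years.
13 years is 13/17.50 ≈ 0.74 doublings, a factor of 2^0.74 ≈ 1.67.
298 × 1.67 ≈ 500.

≈ 500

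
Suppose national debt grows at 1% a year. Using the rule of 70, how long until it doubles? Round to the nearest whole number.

approximately 70 years

Doubling time ≈ 70 / 1 = 70.00 years.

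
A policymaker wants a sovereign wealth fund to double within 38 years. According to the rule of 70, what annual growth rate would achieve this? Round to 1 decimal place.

70 / 38 ≈ 1.84, so about 1.8% annually.

roughly 1.8% annually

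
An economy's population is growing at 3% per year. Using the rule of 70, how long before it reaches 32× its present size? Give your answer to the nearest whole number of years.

approximately 117 years

Doubling time ≈ 70/3 = 23.33 years.
32× is 5 doublings, so 5 × 23.33 ≈ 117 years.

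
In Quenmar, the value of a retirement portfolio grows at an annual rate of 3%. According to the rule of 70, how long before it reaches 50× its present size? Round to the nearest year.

132 years

At 3% it doubles every 70/3 ≈ 23.33 years.
Reaching 50× takes log₂(50) ≈ 5.64 doublings.
5.64 × 23.33 ≈ 132 years.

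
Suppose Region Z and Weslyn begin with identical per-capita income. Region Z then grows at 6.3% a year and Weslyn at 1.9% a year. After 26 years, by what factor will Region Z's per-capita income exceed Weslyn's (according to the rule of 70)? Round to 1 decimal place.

Only the 4.4-point difference matters.
70/4.4 ≈ 15.91 years per doubling of the ratio; 26 years gives 1.63 doublings, so ≈ 3.1×.

roughly 3.1 times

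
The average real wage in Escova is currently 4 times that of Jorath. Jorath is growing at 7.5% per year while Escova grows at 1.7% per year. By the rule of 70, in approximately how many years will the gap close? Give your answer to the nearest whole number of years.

The growth-rate gap is 7.5% − 1.7% = 5.8 percentage points.
So the ratio between them halves every 70/5.8 ≈ 12.07 years.
A 4 times gap closes after 2 halvings: 2 × 12.07 ≈ 24 years.

around 24 years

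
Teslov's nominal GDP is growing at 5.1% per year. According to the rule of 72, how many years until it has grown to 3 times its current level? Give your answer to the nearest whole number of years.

roughly 22 years

Doubling time ≈ 72/5.1 = 14.12 years.
Reaching 3× takes log₂(3) ≈ 1.58 doublings.
1.58 × 14.12 ≈ 22 years.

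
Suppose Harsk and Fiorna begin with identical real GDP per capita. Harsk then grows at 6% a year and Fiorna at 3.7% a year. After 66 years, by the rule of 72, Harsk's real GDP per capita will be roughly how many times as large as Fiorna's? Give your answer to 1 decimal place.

approximately 4.3 times

Rate gap = 6% − 3.7% = 2.3 points.
The ratio doubles every 72/2.3 ≈ 31.30 years.
66/31.30 ≈ 2.11 doublings → ratio ≈ 2^2.11 ≈ 4.3.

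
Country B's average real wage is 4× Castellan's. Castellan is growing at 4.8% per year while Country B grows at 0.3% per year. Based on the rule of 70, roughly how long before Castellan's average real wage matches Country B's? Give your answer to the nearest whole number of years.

around 31 years

Castellan gains on Country B at 4.8% − 0.3% = 4.5 points a year.
At that relative rate the gap halves every 70/4.5 ≈ 15.56 years.
A 4× gap closes after 2 halvings: 2 × 15.56 ≈ 31 years.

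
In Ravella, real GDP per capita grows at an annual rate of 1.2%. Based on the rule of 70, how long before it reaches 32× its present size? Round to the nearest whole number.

At 1.2% it doubles every 70/1.2 ≈ 58.33 years.
32× is 5 doublings, so 5 × 58.33 ≈ 292 years.

around 292 years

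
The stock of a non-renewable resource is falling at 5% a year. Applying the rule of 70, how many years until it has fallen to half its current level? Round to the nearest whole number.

roughly 14 years

Falling at 5%, it halves about every 70/5 = 14.00 years.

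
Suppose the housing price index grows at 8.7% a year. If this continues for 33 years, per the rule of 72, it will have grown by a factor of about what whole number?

72/8.7 ≈ 8.28 years per doubling.
33 years fits 4 doublings: 2^4 = 16.

≈ 16 times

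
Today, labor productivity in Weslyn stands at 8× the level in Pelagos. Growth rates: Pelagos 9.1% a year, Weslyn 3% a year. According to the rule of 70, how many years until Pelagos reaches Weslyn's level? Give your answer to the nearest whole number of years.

about 34 years

What matters is the difference: 6.1 pp.
Rule of 70 on the gap: the ratio halves every 70/6.1 ≈ 11.48 years.
An 8× gap closes after 3 halvings: 3 × 11.48 ≈ 34 years.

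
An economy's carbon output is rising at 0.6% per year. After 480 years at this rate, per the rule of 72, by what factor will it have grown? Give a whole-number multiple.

At 0.6% one doubling takes ≈ 120.00 years; 480 years is 4 of them, so ×16.

approximately 16 times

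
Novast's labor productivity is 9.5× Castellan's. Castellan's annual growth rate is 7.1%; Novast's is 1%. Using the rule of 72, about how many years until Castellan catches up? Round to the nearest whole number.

The growth-rate gap is 7.1% − 1% = 6.1 percentage points.
So the ratio between them halves every 72/6.1 ≈ 11.80 years.
A 9.5× gap takes log₂(9.5) ≈ 3.25 halvings to close: 3.25 × 11.80 ≈ 38 years.

≈ 38 years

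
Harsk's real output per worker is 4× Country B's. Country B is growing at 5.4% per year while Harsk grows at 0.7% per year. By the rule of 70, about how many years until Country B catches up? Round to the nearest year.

What matters is the difference: 4.7 pp.
Rule of 70 on the gap: the ratio halves every 70/4.7 ≈ 14.89 years.
A 4× gap closes after 2 halvings: 2 × 14.89 ≈ 30 years.

around 30 years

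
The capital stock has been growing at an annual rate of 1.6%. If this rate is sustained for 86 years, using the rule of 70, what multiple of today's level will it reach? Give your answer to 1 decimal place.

Doubling time ≈ 70/1.6 = 43.75 years.
86 years / 43.75 ≈ 1.97 doublings → factor 2^1.97 ≈ 3.9.

roughly 3.9 times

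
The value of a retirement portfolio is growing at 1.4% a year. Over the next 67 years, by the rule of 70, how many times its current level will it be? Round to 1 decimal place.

around 2.5 times

Doubles every ≈ 50.00 years (70/1.4).
67 years is 1.34 doublings; 2^1.34 ≈ 2.5×.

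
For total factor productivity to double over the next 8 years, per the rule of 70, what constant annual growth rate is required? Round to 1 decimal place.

8.8% annually

70 / 8 ≈ 8.75, so about 8.8% annually.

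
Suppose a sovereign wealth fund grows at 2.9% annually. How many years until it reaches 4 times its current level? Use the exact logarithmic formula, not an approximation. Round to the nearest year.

48 years

t = ln(4) / ln(1 + 0.029) = 1.3863 / 0.028587 ≈ 48.49.
≈ 48 years.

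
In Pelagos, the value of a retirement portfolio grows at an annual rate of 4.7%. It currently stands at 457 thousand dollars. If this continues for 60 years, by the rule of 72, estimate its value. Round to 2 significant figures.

about 6900 thousand dollars

It doubles every 72/4.7 ≈ 15.32 years, so 60 years is 3.92 doublings.
2^3.92 ≈ 15.14; 457 × 15.14 ≈ 6900 thousand dollars.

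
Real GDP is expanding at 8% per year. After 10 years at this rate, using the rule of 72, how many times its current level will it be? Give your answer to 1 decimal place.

Doubling time ≈ 72/8 = 9.00 years.
10 years / 9.00 ≈ 1.11 doublings → factor 2^1.11 ≈ 2.2.

around 2.2 times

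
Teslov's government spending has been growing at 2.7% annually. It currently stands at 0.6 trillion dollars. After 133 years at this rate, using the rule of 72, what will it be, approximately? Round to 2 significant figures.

Doubling time ≈ 72/2.7 = 26.67 years.
133 years is 133/26.67 ≈ 4.99 doublings, a factor of 2^4.99 ≈ 31.78.
0.6 × 31.78 ≈ 19 trillion dollars.

roughly 19 trillion dollars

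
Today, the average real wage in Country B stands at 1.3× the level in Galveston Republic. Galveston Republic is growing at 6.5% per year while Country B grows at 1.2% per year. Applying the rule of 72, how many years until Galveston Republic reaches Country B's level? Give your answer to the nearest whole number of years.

The growth-rate gap is 6.5% − 1.2% = 5.3 percentage points.
So the ratio between them halves every 72/5.3 ≈ 13.58 years.
A 1.3× gap takes log₂(1.3) ≈ 0.38 halvings to close: 0.38 × 13.58 ≈ 5 years.

roughly 5 years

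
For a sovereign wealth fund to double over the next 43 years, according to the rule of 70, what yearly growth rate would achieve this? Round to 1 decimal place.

70 / 43 ≈ 1.63, so about 1.6% per year.

≈ 1.6%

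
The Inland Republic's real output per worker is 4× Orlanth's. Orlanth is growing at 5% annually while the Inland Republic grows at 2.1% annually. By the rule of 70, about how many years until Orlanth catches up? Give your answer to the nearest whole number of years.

around 48 years

The growth-rate gap is 5% − 2.1% = 2.9 percentage points.
So the ratio between them halves every 70/2.9 ≈ 24.14 years.
A 4× gap closes after 2 halvings: 2 × 24.14 ≈ 48 years.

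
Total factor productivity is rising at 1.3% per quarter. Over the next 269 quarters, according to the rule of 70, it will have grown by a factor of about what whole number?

roughly 32 times

70/1.3 ≈ 53.85 quarters per doubling.
269 quarters fits 5 doublings: 2^5 = 32.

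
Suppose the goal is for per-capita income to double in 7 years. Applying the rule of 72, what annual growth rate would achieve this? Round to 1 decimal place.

approximately 10.3% a year

72 / 7 ≈ 10.29, so about 10.3% a year.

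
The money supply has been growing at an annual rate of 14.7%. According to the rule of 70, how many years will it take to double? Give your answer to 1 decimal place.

≈ 4.8 years

Doubling time ≈ 70 / 14.7 = 4.76 years.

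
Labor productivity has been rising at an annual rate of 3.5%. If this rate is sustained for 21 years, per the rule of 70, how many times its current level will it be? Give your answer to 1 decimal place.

Doubling time ≈ 70/3.5 = 20.00 years.
21 years / 20.00 ≈ 1.05 doublings → factor 2^1.05 ≈ 2.1.

2.1 times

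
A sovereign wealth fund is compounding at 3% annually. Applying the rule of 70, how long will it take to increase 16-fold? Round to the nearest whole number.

One doubling takes 70/3 = 23.33 years.
16 = 2^4, so 4 doublings → 93 years.

roughly 93 years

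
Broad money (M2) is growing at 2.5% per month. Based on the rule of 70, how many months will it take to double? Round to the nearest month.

about 28 months

At 2.5%, doubling takes about 70/2.5 = 28.00 months.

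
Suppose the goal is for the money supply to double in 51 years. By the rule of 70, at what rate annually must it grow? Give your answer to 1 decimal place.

≈ 1.4% annually

70 / 51 ≈ 1.37, so about 1.4% annually.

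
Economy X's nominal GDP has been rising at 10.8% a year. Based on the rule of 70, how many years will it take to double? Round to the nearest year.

At 10.8%, doubling takes about 70/10.8 = 6.48 years.

≈ 6 years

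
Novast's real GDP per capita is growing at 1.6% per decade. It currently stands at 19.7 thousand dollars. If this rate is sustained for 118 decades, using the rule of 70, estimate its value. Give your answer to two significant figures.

130 thousand dollars

Doubling time ≈ 70/1.6 = 43.75 decades.
118 decades is 118/43.75 ≈ 2.70 doublings, a factor of 2^2.70 ≈ 6.50.
19.7 × 6.50 ≈ 130 thousand dollars.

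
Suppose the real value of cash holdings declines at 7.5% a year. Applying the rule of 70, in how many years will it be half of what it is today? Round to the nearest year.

roughly 9 years

The rule works in reverse for decay: 70/7.5 ≈ 9.33 years to halve.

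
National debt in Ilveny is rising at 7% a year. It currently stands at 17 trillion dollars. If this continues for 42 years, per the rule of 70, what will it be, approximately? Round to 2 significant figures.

Doubling time ≈ 70/7 = 10.00 years.
42 years is 42/10.00 ≈ 4.20 doublings, a factor of 2^4.20 ≈ 18.38.
17 × 18.38 ≈ 310 trillion dollars.

roughly 310 trillion dollars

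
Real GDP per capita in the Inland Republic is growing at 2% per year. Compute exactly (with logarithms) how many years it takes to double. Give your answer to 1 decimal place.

t = ln(2) / ln(1 + 0.02) = 0.6931 / 0.019803 ≈ 35.00.

35.0 years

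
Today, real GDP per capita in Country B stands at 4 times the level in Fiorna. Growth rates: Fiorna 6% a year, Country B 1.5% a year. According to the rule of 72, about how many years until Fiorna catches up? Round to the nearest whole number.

Fiorna gains on Country B at 6% − 1.5% = 4.5 points a year.
At that relative rate the gap halves every 72/4.5 ≈ 16.00 years.
A 4 times gap closes after 2 halvings: 2 × 16.00 ≈ 32 years.

≈ 32 years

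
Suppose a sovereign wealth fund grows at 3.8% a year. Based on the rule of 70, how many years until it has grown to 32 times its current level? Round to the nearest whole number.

roughly 92 years

At 3.8% it doubles every 70/3.8 ≈ 18.42 years.
Getting to 32× needs 5 doublings: 5 × 18.42 ≈ 92 years.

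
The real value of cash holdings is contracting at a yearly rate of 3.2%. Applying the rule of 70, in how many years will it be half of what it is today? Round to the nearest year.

22 years

Halving time ≈ 70 / 3.2 = 21.88 → 22 years.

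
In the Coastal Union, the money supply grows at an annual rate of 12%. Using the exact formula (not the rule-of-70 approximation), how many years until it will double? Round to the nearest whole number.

t = ln(2) / ln(1 + 0.12) = 0.6931 / 0.113329 ≈ 6.12.
≈ 6 years.

6 years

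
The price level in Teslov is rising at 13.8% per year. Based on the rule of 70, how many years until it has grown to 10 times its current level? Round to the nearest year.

At 13.8% it doubles every 70/13.8 ≈ 5.07 years.
Reaching 10× takes log₂(10) ≈ 3.32 doublings.
3.32 × 5.07 ≈ 17 years.

≈ 17 years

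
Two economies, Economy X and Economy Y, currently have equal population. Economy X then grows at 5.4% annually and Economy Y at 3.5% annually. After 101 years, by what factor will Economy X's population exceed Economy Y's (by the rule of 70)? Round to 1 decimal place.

Economy X pulls ahead at 1.9 pp per year, so the ratio doubles every 70/1.9 ≈ 36.84 years.
In 101 years that's 2.74 doublings: 2^2.74 ≈ 6.7.

6.7 times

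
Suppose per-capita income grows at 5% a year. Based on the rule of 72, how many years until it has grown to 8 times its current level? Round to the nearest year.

Doubling time ≈ 72/5 = 14.40 years.
Getting to 8× needs 3 doublings: 3 × 14.40 ≈ 43 years.

≈ 43 years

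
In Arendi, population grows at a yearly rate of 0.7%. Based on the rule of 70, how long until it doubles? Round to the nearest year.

Doubling time ≈ 70 / 0.7 = 100.00 years.

≈ 100 years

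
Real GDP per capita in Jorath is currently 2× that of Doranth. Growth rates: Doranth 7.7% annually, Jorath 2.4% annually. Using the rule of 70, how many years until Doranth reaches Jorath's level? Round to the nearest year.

Doranth gains on Jorath at 7.7% − 2.4% = 5.3 points a year.
At that relative rate the gap halves every 70/5.3 ≈ 13.21 years.
A 2× gap closes after 1 halving: 1 × 13.21 ≈ 13 years.

roughly 13 years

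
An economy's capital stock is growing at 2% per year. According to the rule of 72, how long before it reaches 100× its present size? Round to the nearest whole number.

One doubling takes 72/2 = 36.00 years.
100× is log₂ 100 ≈ 6.64 doublings, so ≈ 6.64 × 36.00 = 239 years.

around 239 years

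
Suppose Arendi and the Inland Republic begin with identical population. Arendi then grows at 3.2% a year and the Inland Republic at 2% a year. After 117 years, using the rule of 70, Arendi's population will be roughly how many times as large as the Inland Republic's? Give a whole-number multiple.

around 4 times

Rate gap = 3.2% − 2% = 1.2 points.
The ratio doubles every 70/1.2 ≈ 58.33 years.
117/58.33 ≈ 2.01 doublings → ratio ≈ 2^2.01 ≈ 4.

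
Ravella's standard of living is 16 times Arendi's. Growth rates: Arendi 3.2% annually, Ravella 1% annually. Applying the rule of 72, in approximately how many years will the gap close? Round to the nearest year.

about 131 years

Arendi gains on Ravella at 3.2% − 1% = 2.2 points a year.
At that relative rate the gap halves every 72/2.2 ≈ 32.73 years.
A 16 times gap closes after 4 halvings: 4 × 32.73 ≈ 131 years.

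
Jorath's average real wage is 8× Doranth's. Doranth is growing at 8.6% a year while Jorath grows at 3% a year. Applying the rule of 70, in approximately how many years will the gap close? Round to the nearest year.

approximately 38 years

Doranth gains on Jorath at 8.6% − 3% = 5.6 points a year.
At that relative rate the gap halves every 70/5.6 ≈ 12.50 years.
An 8× gap closes after 3 halvings: 3 × 12.50 ≈ 38 years.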